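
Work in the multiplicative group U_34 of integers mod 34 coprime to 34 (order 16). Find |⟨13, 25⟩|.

|⟨13⟩| = 4 and |⟨25⟩| = 8, so |H| is a multiple of lcm(4, 8) = 8 and divides |G| = 16.
Closing under the operation: H = {1, 9, 13, 15, 19, 21, 25, 33}, so |H| = 8.

8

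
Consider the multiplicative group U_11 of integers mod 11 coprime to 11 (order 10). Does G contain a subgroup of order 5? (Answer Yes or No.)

Yes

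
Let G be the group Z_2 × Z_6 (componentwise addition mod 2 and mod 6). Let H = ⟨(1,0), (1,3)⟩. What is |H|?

4

|⟨(1,0)⟩| = 2 and |⟨(1,3)⟩| = 2, so |H| is a multiple of lcm(2, 2) = 2 and divides |G| = 12.
Closing under the operation: H = {(0,0), (0,3), (1,0), (1,3)}, so |H| = 4.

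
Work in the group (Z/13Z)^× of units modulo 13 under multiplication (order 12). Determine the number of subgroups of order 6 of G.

1

|G| = 12 and 6 | 12, so subgroups of order 6 are possible by Lagrange.
The subgroups of order 6 are: {1, 3, 4, 9, 10, 12}.
So G has 1 subgroup of order 6.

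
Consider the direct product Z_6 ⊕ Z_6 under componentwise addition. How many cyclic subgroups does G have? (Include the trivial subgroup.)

Group the elements of G by the cyclic subgroup they generate; each cyclic subgroup of order d accounts for φ(d) elements.
Cyclic subgroups by order — order 1: 1; order 2: 3; order 3: 4; order 6: 12.
Total: 20.

20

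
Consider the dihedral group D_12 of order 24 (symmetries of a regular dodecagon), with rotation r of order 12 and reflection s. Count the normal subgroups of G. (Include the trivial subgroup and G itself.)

9

G has 34 subgroups. Checking conjugation-invariance by order — order 1: 1/1 normal; order 2: 1/13 normal; order 3: 1/1 normal; order 4: 1/7 normal; order 6: 1/5 normal; order 8: 0/3 normal; order 12: 3/3 normal; order 24: 1/1 normal.
Total normal subgroups: 9.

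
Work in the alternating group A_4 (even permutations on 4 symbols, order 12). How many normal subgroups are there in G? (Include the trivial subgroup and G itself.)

3

G has 10 subgroups. Checking conjugation-invariance by order — order 1: 1/1 normal; order 2: 0/3 normal; order 3: 0/4 normal; order 4: 1/1 normal; order 12: 1/1 normal.
Total normal subgroups: 3.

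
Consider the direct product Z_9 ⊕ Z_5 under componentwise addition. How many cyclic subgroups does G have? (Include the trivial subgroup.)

6

Each element a generates a cyclic subgroup ⟨a⟩; distinct elements may generate the same one (a cyclic group of order d has φ(d) generators).
Cyclic subgroups by order — order 1: 1; order 3: 1; order 5: 1; order 9: 1; order 15: 1; order 45: 1.
Total: 6.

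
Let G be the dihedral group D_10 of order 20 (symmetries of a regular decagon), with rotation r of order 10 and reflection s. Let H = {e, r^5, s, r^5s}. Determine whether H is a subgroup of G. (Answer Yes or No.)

Yes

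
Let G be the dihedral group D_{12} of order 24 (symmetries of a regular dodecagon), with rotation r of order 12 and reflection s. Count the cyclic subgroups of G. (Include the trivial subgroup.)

18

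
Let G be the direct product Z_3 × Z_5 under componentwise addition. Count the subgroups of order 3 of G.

1

|G| = 15 and 3 | 15, so subgroups of order 3 are possible by Lagrange.
The subgroups of order 3 are: {(0,0), (1,0), (2,0)}.
So G has 1 subgroup of order 3.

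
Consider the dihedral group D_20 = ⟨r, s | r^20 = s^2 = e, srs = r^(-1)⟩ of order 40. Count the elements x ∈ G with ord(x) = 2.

21

Enumerating element orders in G gives 21 elements of order 2.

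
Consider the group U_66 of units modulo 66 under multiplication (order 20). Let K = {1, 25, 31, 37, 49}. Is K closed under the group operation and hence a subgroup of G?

|K| = 5 divides |G| = 20, consistent with Lagrange.
K contains the identity, every element's inverse is in K, and K is closed under ·: it is a subgroup.
In fact K = ⟨49⟩.

Yes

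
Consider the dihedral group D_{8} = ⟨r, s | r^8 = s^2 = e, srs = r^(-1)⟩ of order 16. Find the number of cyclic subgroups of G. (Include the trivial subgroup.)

12

A cyclic subgroup of order d is generated by each of its φ(d) elements of order d, so the cyclic subgroups of order d number (#elements of order d)/φ(d).
Cyclic subgroups by order — order 1: 1; order 2: 9; order 4: 1; order 8: 1.
Total: 12.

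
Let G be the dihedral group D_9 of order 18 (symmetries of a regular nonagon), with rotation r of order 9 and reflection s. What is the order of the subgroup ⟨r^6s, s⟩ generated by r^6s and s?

|⟨r^6s⟩| = 2 and |⟨s⟩| = 2, so |H| is a multiple of lcm(2, 2) = 2 and divides |G| = 18.
Closing under the operation: H = {e, r^3, r^6, s, r^3s, r^6s}, so |H| = 6.

6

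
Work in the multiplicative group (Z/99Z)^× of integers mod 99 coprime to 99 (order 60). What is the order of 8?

10

Compute successive powers of 8 mod 99: 8, 64, 17, 37, 98, 91, 35, 82, …; 8^10 ≡ 1 (mod 99).
So |⟨8⟩| = 10.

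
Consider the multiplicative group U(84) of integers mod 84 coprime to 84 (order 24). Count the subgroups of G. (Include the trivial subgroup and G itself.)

32

|G| = 24, so by Lagrange every subgroup order divides 24. Divisors: 1, 2, 3, 4, 6, 8, 12, 24.
Subgroups by order — order 1: 1; order 2: 7; order 3: 1; order 4: 7; order 6: 7; order 8: 1; order 12: 7; order 24: 1.
Total: 1 + 7 + 1 + 7 + 7 + 1 + 7 + 1 = 32.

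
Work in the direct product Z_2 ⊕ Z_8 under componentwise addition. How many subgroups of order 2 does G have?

|G| = 16 and 2 | 16, so subgroups of order 2 are possible by Lagrange.
The subgroups of order 2 are: {(0,0), (0,4)}; {(0,0), (1,0)}; {(0,0), (1,4)}.
So G has 3 subgroups of order 2.

3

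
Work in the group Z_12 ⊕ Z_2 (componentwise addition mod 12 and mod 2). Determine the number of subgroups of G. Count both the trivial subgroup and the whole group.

16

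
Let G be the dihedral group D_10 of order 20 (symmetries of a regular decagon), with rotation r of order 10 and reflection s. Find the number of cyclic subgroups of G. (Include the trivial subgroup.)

14

Group the elements of G by the cyclic subgroup they generate; each cyclic subgroup of order d accounts for φ(d) elements.
Cyclic subgroups by order — order 1: 1; order 2: 11; order 5: 1; order 10: 1.
Total: 14.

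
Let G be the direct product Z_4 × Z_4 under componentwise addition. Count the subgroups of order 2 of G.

3

|G| = 16 and 2 | 16, so subgroups of order 2 are possible by Lagrange.
The subgroups of order 2 are: {(0,0), (0,2)}; {(0,0), (2,0)}; {(0,0), (2,2)}.
So G has 3 subgroups of order 2.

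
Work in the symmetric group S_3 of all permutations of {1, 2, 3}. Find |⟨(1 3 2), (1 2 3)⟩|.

3

|⟨(1 3 2)⟩| = 3 and |⟨(1 2 3)⟩| = 3, so |H| is a multiple of lcm(3, 3) = 3 and divides |G| = 6.
Closing under the operation: H = {e, (1 2 3), (1 3 2)}, so |H| = 3.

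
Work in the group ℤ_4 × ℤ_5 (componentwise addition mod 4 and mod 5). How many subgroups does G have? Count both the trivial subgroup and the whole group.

6

|G| = 20, so by Lagrange every subgroup order divides 20. Divisors: 1, 2, 4, 5, 10, 20.
Subgroups by order — order 1: 1; order 2: 1; order 4: 1; order 5: 1; order 10: 1; order 20: 1.
Total: 1 + 1 + 1 + 1 + 1 + 1 = 6.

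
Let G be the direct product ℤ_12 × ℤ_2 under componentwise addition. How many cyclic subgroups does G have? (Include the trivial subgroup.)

Group the elements of G by the cyclic subgroup they generate; each cyclic subgroup of order d accounts for φ(d) elements.
Cyclic subgroups by order — order 1: 1; order 2: 3; order 3: 1; order 4: 2; order 6: 3; order 12: 2.
Total: 12.

12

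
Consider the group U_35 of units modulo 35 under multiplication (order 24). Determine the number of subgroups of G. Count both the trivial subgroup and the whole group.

|G| = 24, so by Lagrange every subgroup order divides 24. Divisors: 1, 2, 3, 4, 6, 8, 12, 24.
Subgroups by order — order 1: 1; order 2: 3; order 3: 1; order 4: 3; order 6: 3; order 8: 1; order 12: 3; order 24: 1.
Total: 1 + 3 + 1 + 3 + 3 + 1 + 3 + 1 = 16.

16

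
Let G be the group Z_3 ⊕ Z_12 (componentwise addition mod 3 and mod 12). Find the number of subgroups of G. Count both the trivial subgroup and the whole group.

|G| = 36, so by Lagrange every subgroup order divides 36. Divisors: 1, 2, 3, 4, 6, 9, 12, 18, 36.
Subgroups by order — order 1: 1; order 2: 1; order 3: 4; order 4: 1; order 6: 4; order 9: 1; order 12: 4; order 18: 1; order 36: 1.
Total: 1 + 1 + 4 + 1 + 4 + 1 + 4 + 1 + 1 = 18.

18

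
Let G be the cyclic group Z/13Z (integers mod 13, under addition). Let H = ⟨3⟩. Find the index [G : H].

1

|⟨3⟩| = 13 and |G| = 13.
By Lagrange, [G : H] = |G|/|H| = 13/13 = 1.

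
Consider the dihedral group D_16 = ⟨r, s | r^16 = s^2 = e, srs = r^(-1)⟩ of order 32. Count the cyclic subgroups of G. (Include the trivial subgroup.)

21

Each element a generates a cyclic subgroup ⟨a⟩; distinct elements may generate the same one (a cyclic group of order d has φ(d) generators).
Cyclic subgroups by order — order 1: 1; order 2: 17; order 4: 1; order 8: 1; order 16: 1.
Total: 21.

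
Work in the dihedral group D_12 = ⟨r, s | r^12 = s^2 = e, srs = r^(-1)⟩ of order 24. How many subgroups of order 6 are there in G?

5

|G| = 24 and 6 | 24, so subgroups of order 6 are possible by Lagrange.
The subgroups of order 6 are: {e, r^2, r^4, r^6, r^8, r^10}; {e, r^4, r^8, r^2s, r^6s, r^10s}; {e, r^4, r^8, r^3s, r^7s, r^11s}; {e, r^4, r^8, s, r^4s, r^8s}; … (5 in all).
So G has 5 subgroups of order 6.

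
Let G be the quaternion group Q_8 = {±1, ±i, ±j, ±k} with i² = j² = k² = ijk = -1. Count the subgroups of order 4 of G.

|G| = 8 and 4 | 8, so subgroups of order 4 are possible by Lagrange.
The subgroups of order 4 are: {1, -1, i, -i}; {1, -1, j, -j}; {1, -1, k, -k}.
So G has 3 subgroups of order 4.

3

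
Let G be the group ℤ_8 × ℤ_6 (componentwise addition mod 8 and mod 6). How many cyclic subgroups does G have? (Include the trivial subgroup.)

16

A cyclic subgroup of order d is generated by each of its φ(d) elements of order d, so the cyclic subgroups of order d number (#elements of order d)/φ(d).
Cyclic subgroups by order — order 1: 1; order 2: 3; order 3: 1; order 4: 2; order 6: 3; order 8: 2; order 12: 2; order 24: 2.
Total: 16.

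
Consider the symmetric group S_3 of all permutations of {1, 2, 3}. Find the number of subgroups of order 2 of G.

3

|G| = 6 and 2 | 6, so subgroups of order 2 are possible by Lagrange.
The subgroups of order 2 are: {e, (1 2)}; {e, (1 3)}; {e, (2 3)}.
So G has 3 subgroups of order 2.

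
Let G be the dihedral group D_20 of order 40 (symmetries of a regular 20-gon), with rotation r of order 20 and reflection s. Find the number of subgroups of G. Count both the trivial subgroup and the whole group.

|G| = 40, so by Lagrange every subgroup order divides 40. Divisors: 1, 2, 4, 5, 8, 10, 20, 40.
Subgroups by order — order 1: 1; order 2: 21; order 4: 11; order 5: 1; order 8: 5; order 10: 5; order 20: 3; order 40: 1.
Total: 1 + 21 + 11 + 1 + 5 + 5 + 3 + 1 = 48.

48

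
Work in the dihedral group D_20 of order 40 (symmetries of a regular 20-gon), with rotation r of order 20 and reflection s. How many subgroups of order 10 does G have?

5

|G| = 40 and 10 | 40, so subgroups of order 10 are possible by Lagrange.
The subgroups of order 10 are: {e, r^2, r^4, r^6, r^8, r^10, r^12, r^14, r^16, r^18}; {e, r^4, r^8, r^12, r^16, r^2s, r^6s, r^10s, r^14s, r^18s}; {e, r^4, r^8, r^12, r^16, r^3s, r^7s, r^11s, r^15s, r^19s}; {e, r^4, r^8, r^12, r^16, s, r^4s, r^8s, r^12s, r^16s}; … (5 in all).
So G has 5 subgroups of order 10.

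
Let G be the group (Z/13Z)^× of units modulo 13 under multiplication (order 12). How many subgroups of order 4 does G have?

|G| = 12 and 4 | 12, so subgroups of order 4 are possible by Lagrange.
The subgroups of order 4 are: {1, 5, 8, 12}.
So G has 1 subgroup of order 4.

1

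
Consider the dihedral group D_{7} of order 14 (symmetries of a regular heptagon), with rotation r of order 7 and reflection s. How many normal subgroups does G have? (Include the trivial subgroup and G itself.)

G has 10 subgroups. Checking conjugation-invariance by order — order 1: 1/1 normal; order 2: 0/7 normal; order 7: 1/1 normal; order 14: 1/1 normal.
Total normal subgroups: 3.

3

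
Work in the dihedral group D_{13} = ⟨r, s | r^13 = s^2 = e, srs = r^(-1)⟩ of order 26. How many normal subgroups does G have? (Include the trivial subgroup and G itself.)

G has 16 subgroups. Checking conjugation-invariance by order — order 1: 1/1 normal; order 2: 0/13 normal; order 13: 1/1 normal; order 26: 1/1 normal.
Total normal subgroups: 3.

3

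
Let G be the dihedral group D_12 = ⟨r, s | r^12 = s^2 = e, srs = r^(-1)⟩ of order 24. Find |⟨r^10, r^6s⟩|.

|⟨r^10⟩| = 6 and |⟨r^6s⟩| = 2, so |H| is a multiple of lcm(6, 2) = 6 and divides |G| = 24.
Closing under the operation: H = {e, r^2, r^4, r^6, r^8, r^10, s, r^2s, r^4s, r^6s, r^8s, r^10s}, so |H| = 12.

12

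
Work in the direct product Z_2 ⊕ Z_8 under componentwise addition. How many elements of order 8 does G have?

8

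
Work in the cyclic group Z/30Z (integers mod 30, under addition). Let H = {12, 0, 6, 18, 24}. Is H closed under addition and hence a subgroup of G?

|H| = 5 divides |G| = 30, consistent with Lagrange.
H contains the identity, every element's inverse is in H, and H is closed under +: it is a subgroup.
In fact H = ⟨18⟩.

Yes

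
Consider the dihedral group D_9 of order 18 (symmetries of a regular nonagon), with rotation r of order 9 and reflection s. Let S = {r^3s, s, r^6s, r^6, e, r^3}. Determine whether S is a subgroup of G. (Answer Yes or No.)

|S| = 6 divides |G| = 18, consistent with Lagrange.
S contains the identity, every element's inverse is in S, and S is closed under ·: it is a subgroup.

Yes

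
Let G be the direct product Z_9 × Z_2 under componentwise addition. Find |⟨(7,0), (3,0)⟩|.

9

|⟨(7,0)⟩| = 9 and |⟨(3,0)⟩| = 3, so |H| is a multiple of lcm(9, 3) = 9 and divides |G| = 18.
Closing under the operation: H = {(0,0), (1,0), (2,0), (3,0), (4,0), (5,0), (6,0), (7,0), (8,0)}, so |H| = 9.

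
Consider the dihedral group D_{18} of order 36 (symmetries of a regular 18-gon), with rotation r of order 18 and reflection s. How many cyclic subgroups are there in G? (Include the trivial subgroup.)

24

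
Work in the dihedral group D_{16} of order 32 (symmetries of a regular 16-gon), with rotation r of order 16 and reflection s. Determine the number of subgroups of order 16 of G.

|G| = 32 and 16 | 32, so subgroups of order 16 are possible by Lagrange.
The subgroups of order 16 are: {e, r, r^2, r^3, r^4, r^5, r^6, r^7, r^8, r^9, r^10, r^11, r^12, r^13, r^14, r^15}; {e, r^2, r^4, r^6, r^8, r^10, r^12, r^14, s, r^2s, r^4s, r^6s, r^8s, r^10s, r^12s, r^14s}; {e, r^2, r^4, r^6, r^8, r^10, r^12, r^14, rs, r^3s, r^5s, r^7s, r^9s, r^11s, r^13s, r^15s}.
So G has 3 subgroups of order 16.

3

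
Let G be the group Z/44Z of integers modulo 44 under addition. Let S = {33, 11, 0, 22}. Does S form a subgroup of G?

Yes

|S| = 4 divides |G| = 44, consistent with Lagrange.
S contains the identity, every element's inverse is in S, and S is closed under +: it is a subgroup.
In fact S = ⟨33⟩.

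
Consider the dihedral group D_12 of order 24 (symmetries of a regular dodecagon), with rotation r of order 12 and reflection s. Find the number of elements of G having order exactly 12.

4

The elements of order 12 are: r, r^5, r^7, r^11.
That's 4.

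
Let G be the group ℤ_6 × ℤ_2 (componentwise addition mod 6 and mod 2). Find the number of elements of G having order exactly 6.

6

An element (a,b) has order lcm(ord(a), ord(b)); count pairs with lcm equal to 6.
Enumerating gives 6 such elements.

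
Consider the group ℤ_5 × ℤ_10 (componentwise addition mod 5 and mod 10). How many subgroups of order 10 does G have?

|G| = 50 and 10 | 50, so subgroups of order 10 are possible by Lagrange.
The subgroups of order 10 are: {(0,0), (0,1), (0,2), (0,3), (0,4), (0,5), (0,6), (0,7), (0,8), (0,9)}; {(0,0), (0,5), (1,0), (1,5), (2,0), (2,5), (3,0), (3,5), (4,0), (4,5)}; {(0,0), (0,5), (1,1), (1,6), (2,2), (2,7), (3,3), (3,8), (4,4), (4,9)}; {(0,0), (0,5), (1,2), (1,7), (2,4), (2,9), (3,1), (3,6), (4,3), (4,8)}; … (6 in all).
So G has 6 subgroups of order 10.

6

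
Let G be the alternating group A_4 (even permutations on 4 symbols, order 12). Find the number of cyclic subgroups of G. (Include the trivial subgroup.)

8

Each element a generates a cyclic subgroup ⟨a⟩; distinct elements may generate the same one (a cyclic group of order d has φ(d) generators).
Cyclic subgroups by order — order 1: 1; order 2: 3; order 3: 4.
Total: 8.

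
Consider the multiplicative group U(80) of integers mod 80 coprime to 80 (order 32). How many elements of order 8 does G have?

No element of G has order 8 (even though 8 | 32).

0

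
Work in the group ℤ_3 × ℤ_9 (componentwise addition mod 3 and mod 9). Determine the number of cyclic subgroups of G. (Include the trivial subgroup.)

8

Each element a generates a cyclic subgroup ⟨a⟩; distinct elements may generate the same one (a cyclic group of order d has φ(d) generators).
Cyclic subgroups by order — order 1: 1; order 3: 4; order 9: 3.
Total: 8.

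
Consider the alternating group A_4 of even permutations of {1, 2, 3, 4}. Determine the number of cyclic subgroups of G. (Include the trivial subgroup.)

8

A cyclic subgroup of order d is generated by each of its φ(d) elements of order d, so the cyclic subgroups of order d number (#elements of order d)/φ(d).
Cyclic subgroups by order — order 1: 1; order 2: 3; order 3: 4.
Total: 8.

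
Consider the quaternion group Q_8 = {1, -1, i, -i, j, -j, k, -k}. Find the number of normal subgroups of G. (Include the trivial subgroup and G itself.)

6

G has 6 subgroups. Checking conjugation-invariance by order — order 1: 1/1 normal; order 2: 1/1 normal; order 4: 3/3 normal; order 8: 1/1 normal.
Total normal subgroups: 6.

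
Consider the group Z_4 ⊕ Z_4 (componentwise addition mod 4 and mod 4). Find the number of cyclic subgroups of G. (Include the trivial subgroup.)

A cyclic subgroup of order d is generated by each of its φ(d) elements of order d, so the cyclic subgroups of order d number (#elements of order d)/φ(d).
Cyclic subgroups by order — order 1: 1; order 2: 3; order 4: 6.
Total: 10.

10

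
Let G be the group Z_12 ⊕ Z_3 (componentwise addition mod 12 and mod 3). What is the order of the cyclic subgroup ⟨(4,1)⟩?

The order of (4,1) in Z_12 × Z_3 is lcm(ord(4) in Z_12, ord(1) in Z_3).
ord(4) = 3 and ord(1) = 3, so |⟨(4,1)⟩| = lcm(3, 3) = 3.

3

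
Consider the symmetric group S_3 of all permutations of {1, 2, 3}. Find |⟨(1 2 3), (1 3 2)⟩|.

3

|⟨(1 2 3)⟩| = 3 and |⟨(1 3 2)⟩| = 3, so |H| is a multiple of lcm(3, 3) = 3 and divides |G| = 6.
Closing under the operation: H = {e, (1 2 3), (1 3 2)}, so |H| = 3.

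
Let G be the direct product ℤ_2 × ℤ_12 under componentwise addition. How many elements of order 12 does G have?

8

An element (a,b) has order lcm(ord(a), ord(b)); count pairs with lcm equal to 12.
Enumerating gives 8 such elements.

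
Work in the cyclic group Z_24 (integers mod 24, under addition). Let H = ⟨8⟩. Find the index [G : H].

|⟨8⟩| = 3 and |G| = 24.
By Lagrange, [G : H] = |G|/|H| = 24/3 = 8.

8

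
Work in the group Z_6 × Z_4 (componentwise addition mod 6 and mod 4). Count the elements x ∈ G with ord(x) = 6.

6

An element (a,b) has order lcm(ord(a), ord(b)); count pairs with lcm equal to 6.
Enumerating gives 6 such elements.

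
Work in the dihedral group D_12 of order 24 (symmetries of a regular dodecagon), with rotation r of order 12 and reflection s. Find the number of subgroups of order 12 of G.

3

|G| = 24 and 12 | 24, so subgroups of order 12 are possible by Lagrange.
The subgroups of order 12 are: {e, r, r^2, r^3, r^4, r^5, r^6, r^7, r^8, r^9, r^10, r^11}; {e, r^2, r^4, r^6, r^8, r^10, s, r^2s, r^4s, r^6s, r^8s, r^10s}; {e, r^2, r^4, r^6, r^8, r^10, rs, r^3s, r^5s, r^7s, r^9s, r^11s}.
So G has 3 subgroups of order 12.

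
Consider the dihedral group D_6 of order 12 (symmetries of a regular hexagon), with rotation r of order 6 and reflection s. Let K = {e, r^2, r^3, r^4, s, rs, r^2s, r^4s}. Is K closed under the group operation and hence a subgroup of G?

|K| = 8 does not divide |G| = 12, so by Lagrange K is not a subgroup.

No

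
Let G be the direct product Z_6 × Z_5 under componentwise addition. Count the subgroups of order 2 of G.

1

|G| = 30 and 2 | 30, so subgroups of order 2 are possible by Lagrange.
The subgroups of order 2 are: {(0,0), (3,0)}.
So G has 1 subgroup of order 2.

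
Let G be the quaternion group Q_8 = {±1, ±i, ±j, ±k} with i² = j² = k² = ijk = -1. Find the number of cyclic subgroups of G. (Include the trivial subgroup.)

Group the elements of G by the cyclic subgroup they generate; each cyclic subgroup of order d accounts for φ(d) elements.
Cyclic subgroups by order — order 1: 1; order 2: 1; order 4: 3.
Total: 5.

5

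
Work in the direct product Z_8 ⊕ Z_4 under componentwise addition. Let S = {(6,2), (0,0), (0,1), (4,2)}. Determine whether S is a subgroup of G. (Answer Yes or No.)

No

(0,1) ∈ S but its inverse (0,3) ∉ S, so S is not a subgroup.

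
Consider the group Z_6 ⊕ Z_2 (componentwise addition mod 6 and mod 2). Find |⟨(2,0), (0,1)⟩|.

6

|⟨(2,0)⟩| = 3 and |⟨(0,1)⟩| = 2, so |H| is a multiple of lcm(3, 2) = 6 and divides |G| = 12.
Closing under the operation: H = {(0,0), (0,1), (2,0), (2,1), (4,0), (4,1)}, so |H| = 6.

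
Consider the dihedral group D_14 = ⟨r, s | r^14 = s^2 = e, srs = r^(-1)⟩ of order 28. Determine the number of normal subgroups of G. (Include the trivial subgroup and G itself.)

G has 28 subgroups. Checking conjugation-invariance by order — order 1: 1/1 normal; order 2: 1/15 normal; order 4: 0/7 normal; order 7: 1/1 normal; order 14: 3/3 normal; order 28: 1/1 normal.
Total normal subgroups: 7.

7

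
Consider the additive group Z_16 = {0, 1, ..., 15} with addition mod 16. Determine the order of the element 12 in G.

4

In Z_16, the order of an element a is n/gcd(a, n).
gcd(12, 16) = 4, so |⟨12⟩| = 16/4 = 4.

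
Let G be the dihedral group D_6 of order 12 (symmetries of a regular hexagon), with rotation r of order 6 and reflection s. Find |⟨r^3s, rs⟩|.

6

|⟨r^3s⟩| = 2 and |⟨rs⟩| = 2, so |H| is a multiple of lcm(2, 2) = 2 and divides |G| = 12.
Closing under the operation: H = {e, r^2, r^4, rs, r^3s, r^5s}, so |H| = 6.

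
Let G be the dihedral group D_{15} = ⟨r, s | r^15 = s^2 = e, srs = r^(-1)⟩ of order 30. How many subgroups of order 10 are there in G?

3

|G| = 30 and 10 | 30, so subgroups of order 10 are possible by Lagrange.
The subgroups of order 10 are: {e, r^3, r^6, r^9, r^12, rs, r^4s, r^7s, r^10s, r^13s}; {e, r^3, r^6, r^9, r^12, r^2s, r^5s, r^8s, r^11s, r^14s}; {e, r^3, r^6, r^9, r^12, s, r^3s, r^6s, r^9s, r^12s}.
So G has 3 subgroups of order 10.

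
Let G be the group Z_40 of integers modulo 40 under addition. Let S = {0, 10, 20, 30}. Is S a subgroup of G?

Yes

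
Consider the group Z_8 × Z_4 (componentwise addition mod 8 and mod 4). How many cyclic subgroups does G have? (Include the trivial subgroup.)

Group the elements of G by the cyclic subgroup they generate; each cyclic subgroup of order d accounts for φ(d) elements.
Cyclic subgroups by order — order 1: 1; order 2: 3; order 4: 6; order 8: 4.
Total: 14.

14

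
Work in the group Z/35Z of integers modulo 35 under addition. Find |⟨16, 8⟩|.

|⟨16⟩| = 35 and |⟨8⟩| = 35, so |H| is a multiple of lcm(35, 35) = 35 and divides |G| = 35.
Closing {16, 8} under the group operation gives all of G, so |H| = 35.

35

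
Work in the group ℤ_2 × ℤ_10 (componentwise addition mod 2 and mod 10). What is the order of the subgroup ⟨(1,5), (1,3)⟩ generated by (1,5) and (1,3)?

10

|⟨(1,5)⟩| = 2 and |⟨(1,3)⟩| = 10, so |H| is a multiple of lcm(2, 10) = 10 and divides |G| = 20.
Closing under the operation: H = {(0,0), (0,2), (0,4), (0,6), (0,8), (1,1), (1,3), (1,5), (1,7), (1,9)}, so |H| = 10.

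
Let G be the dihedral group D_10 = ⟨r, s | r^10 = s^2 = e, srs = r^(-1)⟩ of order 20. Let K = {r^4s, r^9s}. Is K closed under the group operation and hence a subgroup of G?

No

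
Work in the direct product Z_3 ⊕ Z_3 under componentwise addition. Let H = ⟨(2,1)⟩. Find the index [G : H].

|⟨(2,1)⟩| = 3 and |G| = 9.
By Lagrange, [G : H] = |G|/|H| = 9/3 = 3.

3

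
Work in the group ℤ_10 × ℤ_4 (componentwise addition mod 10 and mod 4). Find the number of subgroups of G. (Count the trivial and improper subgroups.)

16

|G| = 40, so by Lagrange every subgroup order divides 40. Divisors: 1, 2, 4, 5, 8, 10, 20, 40.
Subgroups by order — order 1: 1; order 2: 3; order 4: 3; order 5: 1; order 8: 1; order 10: 3; order 20: 3; order 40: 1.
Total: 1 + 3 + 3 + 1 + 1 + 3 + 3 + 1 = 16.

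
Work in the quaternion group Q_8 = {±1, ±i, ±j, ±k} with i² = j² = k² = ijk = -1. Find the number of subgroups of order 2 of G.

1

|G| = 8 and 2 | 8, so subgroups of order 2 are possible by Lagrange.
The subgroups of order 2 are: {1, -1}.
So G has 1 subgroup of order 2.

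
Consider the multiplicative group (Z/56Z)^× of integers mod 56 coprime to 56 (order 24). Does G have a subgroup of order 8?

Yes

8 | 24. A subgroup of order 8 is {1, 13, 15, 27, 29, 41, 43, 55}.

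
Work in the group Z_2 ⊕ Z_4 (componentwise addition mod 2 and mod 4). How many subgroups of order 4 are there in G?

|G| = 8 and 4 | 8, so subgroups of order 4 are possible by Lagrange.
The subgroups of order 4 are: {(0,0), (0,1), (0,2), (0,3)}; {(0,0), (0,2), (1,0), (1,2)}; {(0,0), (0,2), (1,1), (1,3)}.
So G has 3 subgroups of order 4.

3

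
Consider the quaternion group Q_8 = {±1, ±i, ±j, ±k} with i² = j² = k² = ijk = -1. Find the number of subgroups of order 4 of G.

|G| = 8 and 4 | 8, so subgroups of order 4 are possible by Lagrange.
The subgroups of order 4 are: {1, -1, i, -i}; {1, -1, j, -j}; {1, -1, k, -k}.
So G has 3 subgroups of order 4.

3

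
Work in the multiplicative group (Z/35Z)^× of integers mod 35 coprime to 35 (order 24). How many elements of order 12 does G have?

8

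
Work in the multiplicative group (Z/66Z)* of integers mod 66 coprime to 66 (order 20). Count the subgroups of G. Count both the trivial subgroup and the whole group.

|G| = 20, so by Lagrange every subgroup order divides 20. Divisors: 1, 2, 4, 5, 10, 20.
Subgroups by order — order 1: 1; order 2: 3; order 4: 1; order 5: 1; order 10: 3; order 20: 1.
Total: 1 + 3 + 1 + 1 + 3 + 1 = 10.

10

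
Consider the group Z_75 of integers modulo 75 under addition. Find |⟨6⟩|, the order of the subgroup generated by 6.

In Z_75, the order of an element a is n/gcd(a, n).
gcd(6, 75) = 3, so |⟨6⟩| = 75/3 = 25.

25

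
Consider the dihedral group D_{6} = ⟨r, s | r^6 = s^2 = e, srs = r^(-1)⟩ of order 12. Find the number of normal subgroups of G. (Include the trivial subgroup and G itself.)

G has 16 subgroups. Checking conjugation-invariance by order — order 1: 1/1 normal; order 2: 1/7 normal; order 3: 1/1 normal; order 4: 0/3 normal; order 6: 3/3 normal; order 12: 1/1 normal.
Total normal subgroups: 7.

7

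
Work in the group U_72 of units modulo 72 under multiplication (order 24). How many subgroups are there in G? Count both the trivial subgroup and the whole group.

32

|G| = 24, so by Lagrange every subgroup order divides 24. Divisors: 1, 2, 3, 4, 6, 8, 12, 24.
Subgroups by order — order 1: 1; order 2: 7; order 3: 1; order 4: 7; order 6: 7; order 8: 1; order 12: 7; order 24: 1.
Total: 1 + 7 + 1 + 7 + 7 + 1 + 7 + 1 = 32.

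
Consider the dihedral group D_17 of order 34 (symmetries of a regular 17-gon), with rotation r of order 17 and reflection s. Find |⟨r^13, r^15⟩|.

17

|⟨r^13⟩| = 17 and |⟨r^15⟩| = 17, so |H| is a multiple of lcm(17, 17) = 17 and divides |G| = 34.
Closing under the operation: H = {e, r, r^2, r^3, r^4, r^5, r^6, r^7, r^8, r^9, r^10, r^11, r^12, r^13, r^14, r^15, r^16}, so |H| = 17.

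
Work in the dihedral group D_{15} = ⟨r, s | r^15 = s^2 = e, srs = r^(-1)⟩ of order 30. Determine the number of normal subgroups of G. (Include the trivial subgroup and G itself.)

5

G has 28 subgroups. Checking conjugation-invariance by order — order 1: 1/1 normal; order 2: 0/15 normal; order 3: 1/1 normal; order 5: 1/1 normal; order 6: 0/5 normal; order 10: 0/3 normal; order 15: 1/1 normal; order 30: 1/1 normal.
Total normal subgroups: 5.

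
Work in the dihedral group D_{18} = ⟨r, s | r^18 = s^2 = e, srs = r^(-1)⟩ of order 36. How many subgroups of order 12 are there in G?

|G| = 36 and 12 | 36, so subgroups of order 12 are possible by Lagrange.
The subgroups of order 12 are: {e, r^3, r^6, r^9, r^12, r^15, rs, r^4s, r^7s, r^10s, r^13s, r^16s}; {e, r^3, r^6, r^9, r^12, r^15, r^2s, r^5s, r^8s, r^11s, r^14s, r^17s}; {e, r^3, r^6, r^9, r^12, r^15, s, r^3s, r^6s, r^9s, r^12s, r^15s}.
So G has 3 subgroups of order 12.

3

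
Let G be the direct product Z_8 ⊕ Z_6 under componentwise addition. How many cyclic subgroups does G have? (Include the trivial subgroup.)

16

A cyclic subgroup of order d is generated by each of its φ(d) elements of order d, so the cyclic subgroups of order d number (#elements of order d)/φ(d).
Cyclic subgroups by order — order 1: 1; order 2: 3; order 3: 1; order 4: 2; order 6: 3; order 8: 2; order 12: 2; order 24: 2.
Total: 16.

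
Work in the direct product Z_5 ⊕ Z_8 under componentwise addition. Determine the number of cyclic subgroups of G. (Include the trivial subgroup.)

8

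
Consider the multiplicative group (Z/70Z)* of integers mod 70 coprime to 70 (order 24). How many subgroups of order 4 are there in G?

|G| = 24 and 4 | 24, so subgroups of order 4 are possible by Lagrange.
The subgroups of order 4 are: {1, 13, 27, 29}; {1, 29, 41, 69}; {1, 29, 43, 57}.
So G has 3 subgroups of order 4.

3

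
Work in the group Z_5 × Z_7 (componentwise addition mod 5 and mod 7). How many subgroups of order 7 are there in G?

1

|G| = 35 and 7 | 35, so subgroups of order 7 are possible by Lagrange.
The subgroups of order 7 are: {(0,0), (0,1), (0,2), (0,3), (0,4), (0,5), (0,6)}.
So G has 1 subgroup of order 7.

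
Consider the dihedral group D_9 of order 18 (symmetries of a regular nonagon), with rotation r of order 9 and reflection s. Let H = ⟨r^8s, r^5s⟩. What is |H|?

6

|⟨r^8s⟩| = 2 and |⟨r^5s⟩| = 2, so |H| is a multiple of lcm(2, 2) = 2 and divides |G| = 18.
Closing under the operation: H = {e, r^3, r^6, r^2s, r^5s, r^8s}, so |H| = 6.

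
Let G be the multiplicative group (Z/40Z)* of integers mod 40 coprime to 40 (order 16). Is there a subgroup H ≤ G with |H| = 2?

2 | 16. A subgroup of order 2 is {1, 11}.

Yes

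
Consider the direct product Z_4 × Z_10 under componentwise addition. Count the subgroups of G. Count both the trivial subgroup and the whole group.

16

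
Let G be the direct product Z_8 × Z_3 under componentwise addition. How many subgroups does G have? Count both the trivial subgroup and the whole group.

8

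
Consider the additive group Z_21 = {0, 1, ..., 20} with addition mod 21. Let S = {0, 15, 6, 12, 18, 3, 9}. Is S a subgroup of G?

|S| = 7 divides |G| = 21, consistent with Lagrange.
S contains the identity, every element's inverse is in S, and S is closed under +: it is a subgroup.
In fact S = ⟨18⟩.

Yes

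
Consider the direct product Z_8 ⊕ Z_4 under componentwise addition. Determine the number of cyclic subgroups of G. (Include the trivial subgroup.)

14

Group the elements of G by the cyclic subgroup they generate; each cyclic subgroup of order d accounts for φ(d) elements.
Cyclic subgroups by order — order 1: 1; order 2: 3; order 4: 6; order 8: 4.
Total: 14.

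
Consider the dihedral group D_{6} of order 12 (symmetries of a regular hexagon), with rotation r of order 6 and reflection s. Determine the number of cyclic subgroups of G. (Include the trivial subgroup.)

Each element a generates a cyclic subgroup ⟨a⟩; distinct elements may generate the same one (a cyclic group of order d has φ(d) generators).
Cyclic subgroups by order — order 1: 1; order 2: 7; order 3: 1; order 6: 1.
Total: 10.

10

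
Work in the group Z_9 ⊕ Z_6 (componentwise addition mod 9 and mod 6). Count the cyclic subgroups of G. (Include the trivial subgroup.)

16

A cyclic subgroup of order d is generated by each of its φ(d) elements of order d, so the cyclic subgroups of order d number (#elements of order d)/φ(d).
Cyclic subgroups by order — order 1: 1; order 2: 1; order 3: 4; order 6: 4; order 9: 3; order 18: 3.
Total: 16.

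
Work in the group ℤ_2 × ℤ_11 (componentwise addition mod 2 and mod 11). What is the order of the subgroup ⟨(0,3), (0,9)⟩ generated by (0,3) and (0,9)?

11

|⟨(0,3)⟩| = 11 and |⟨(0,9)⟩| = 11, so |H| is a multiple of lcm(11, 11) = 11 and divides |G| = 22.
Closing under the operation: H = {(0,0), (0,1), (0,2), (0,3), (0,4), (0,5), (0,6), (0,7), (0,8), (0,9), (0,10)}, so |H| = 11.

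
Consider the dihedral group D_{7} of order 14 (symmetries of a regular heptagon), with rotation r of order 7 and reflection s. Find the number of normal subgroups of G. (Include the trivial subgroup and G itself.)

3

G has 10 subgroups. Checking conjugation-invariance by order — order 1: 1/1 normal; order 2: 0/7 normal; order 7: 1/1 normal; order 14: 1/1 normal.
Total normal subgroups: 3.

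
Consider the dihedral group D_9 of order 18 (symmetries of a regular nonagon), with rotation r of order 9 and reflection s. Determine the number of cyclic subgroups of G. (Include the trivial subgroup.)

Each element a generates a cyclic subgroup ⟨a⟩; distinct elements may generate the same one (a cyclic group of order d has φ(d) generators).
Cyclic subgroups by order — order 1: 1; order 2: 9; order 3: 1; order 9: 1.
Total: 12.

12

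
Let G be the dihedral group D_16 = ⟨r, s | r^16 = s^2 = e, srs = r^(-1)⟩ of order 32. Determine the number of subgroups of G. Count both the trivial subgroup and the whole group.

|G| = 32, so by Lagrange every subgroup order divides 32. Divisors: 1, 2, 4, 8, 16, 32.
Subgroups by order — order 1: 1; order 2: 17; order 4: 9; order 8: 5; order 16: 3; order 32: 1.
Total: 1 + 17 + 9 + 5 + 3 + 1 = 36.

36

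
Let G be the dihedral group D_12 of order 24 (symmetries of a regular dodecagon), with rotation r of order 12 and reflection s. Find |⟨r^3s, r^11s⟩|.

6

|⟨r^3s⟩| = 2 and |⟨r^11s⟩| = 2, so |H| is a multiple of lcm(2, 2) = 2 and divides |G| = 24.
Closing under the operation: H = {e, r^4, r^8, r^3s, r^7s, r^11s}, so |H| = 6.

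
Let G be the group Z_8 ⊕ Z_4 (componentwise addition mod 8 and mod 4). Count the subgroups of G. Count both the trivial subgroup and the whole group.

22

|G| = 32, so by Lagrange every subgroup order divides 32. Divisors: 1, 2, 4, 8, 16, 32.
Subgroups by order — order 1: 1; order 2: 3; order 4: 7; order 8: 7; order 16: 3; order 32: 1.
Total: 1 + 3 + 7 + 7 + 3 + 1 = 22.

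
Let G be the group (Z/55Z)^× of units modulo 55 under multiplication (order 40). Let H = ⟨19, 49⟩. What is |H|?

20

|⟨19⟩| = 10 and |⟨49⟩| = 10, so |H| is a multiple of lcm(10, 10) = 10 and divides |G| = 40.
Closing under the operation: H = {1, 4, 6, 9, 14, 16, 19, 21, 24, 26, 29, 31, 34, 36, 39, 41, 46, 49, 51, 54}, so |H| = 20.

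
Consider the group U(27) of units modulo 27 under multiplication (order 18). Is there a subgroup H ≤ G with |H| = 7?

7 does not divide |G| = 18, so by Lagrange no subgroup of order 7 exists.

No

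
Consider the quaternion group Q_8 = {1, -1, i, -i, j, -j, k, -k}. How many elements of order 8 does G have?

No element of G has order 8 (even though 8 | 8).

0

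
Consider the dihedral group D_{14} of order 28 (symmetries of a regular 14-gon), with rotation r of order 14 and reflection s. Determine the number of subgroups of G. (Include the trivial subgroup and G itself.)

|G| = 28, so by Lagrange every subgroup order divides 28. Divisors: 1, 2, 4, 7, 14, 28.
Subgroups by order — order 1: 1; order 2: 15; order 4: 7; order 7: 1; order 14: 3; order 28: 1.
Total: 1 + 15 + 7 + 1 + 3 + 1 = 28.

28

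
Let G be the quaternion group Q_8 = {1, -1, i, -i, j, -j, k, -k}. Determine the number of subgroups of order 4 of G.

3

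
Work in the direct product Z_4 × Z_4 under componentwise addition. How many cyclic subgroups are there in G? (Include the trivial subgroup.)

Group the elements of G by the cyclic subgroup they generate; each cyclic subgroup of order d accounts for φ(d) elements.
Cyclic subgroups by order — order 1: 1; order 2: 3; order 4: 6.
Total: 10.

10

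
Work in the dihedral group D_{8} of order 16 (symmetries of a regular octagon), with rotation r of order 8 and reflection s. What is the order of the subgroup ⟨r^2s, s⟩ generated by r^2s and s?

8

|⟨r^2s⟩| = 2 and |⟨s⟩| = 2, so |H| is a multiple of lcm(2, 2) = 2 and divides |G| = 16.
Closing under the operation: H = {e, r^2, r^4, r^6, s, r^2s, r^4s, r^6s}, so |H| = 8.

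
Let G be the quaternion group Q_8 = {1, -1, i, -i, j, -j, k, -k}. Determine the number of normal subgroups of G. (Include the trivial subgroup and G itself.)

6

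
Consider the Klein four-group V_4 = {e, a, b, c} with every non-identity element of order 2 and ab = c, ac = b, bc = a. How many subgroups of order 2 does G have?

|G| = 4 and 2 | 4, so subgroups of order 2 are possible by Lagrange.
The subgroups of order 2 are: {e, a}; {e, b}; {e, c}.
So G has 3 subgroups of order 2.

3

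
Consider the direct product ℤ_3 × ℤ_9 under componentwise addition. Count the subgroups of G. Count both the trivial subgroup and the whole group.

|G| = 27, so by Lagrange every subgroup order divides 27. Divisors: 1, 3, 9, 27.
Subgroups by order — order 1: 1; order 3: 4; order 9: 4; order 27: 1.
Total: 1 + 4 + 4 + 1 = 10.

10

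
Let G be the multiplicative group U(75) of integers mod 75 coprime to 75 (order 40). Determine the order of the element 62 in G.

20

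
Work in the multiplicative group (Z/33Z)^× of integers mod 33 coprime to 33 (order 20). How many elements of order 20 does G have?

No element of G has order 20 (even though 20 | 20).

0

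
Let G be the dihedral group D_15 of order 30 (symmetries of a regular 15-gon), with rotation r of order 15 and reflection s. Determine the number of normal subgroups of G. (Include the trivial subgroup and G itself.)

5

G has 28 subgroups. Checking conjugation-invariance by order — order 1: 1/1 normal; order 2: 0/15 normal; order 3: 1/1 normal; order 5: 1/1 normal; order 6: 0/5 normal; order 10: 0/3 normal; order 15: 1/1 normal; order 30: 1/1 normal.
Total normal subgroups: 5.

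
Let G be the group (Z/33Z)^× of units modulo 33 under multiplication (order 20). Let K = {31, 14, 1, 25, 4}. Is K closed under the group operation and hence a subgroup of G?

14 ∈ K but its inverse 26 ∉ K, so K is not a subgroup.

No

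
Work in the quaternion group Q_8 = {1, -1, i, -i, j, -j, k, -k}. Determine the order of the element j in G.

Computing powers of j: the smallest k with (j)^k = e is k = 4.

4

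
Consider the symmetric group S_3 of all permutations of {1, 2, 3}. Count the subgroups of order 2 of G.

3

|G| = 6 and 2 | 6, so subgroups of order 2 are possible by Lagrange.
The subgroups of order 2 are: {e, (1 2)}; {e, (1 3)}; {e, (2 3)}.
So G has 3 subgroups of order 2.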